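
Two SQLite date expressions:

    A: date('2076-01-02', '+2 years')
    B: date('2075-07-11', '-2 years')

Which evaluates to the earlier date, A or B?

B

A = 2078-01-02.
B = 2073-07-11.
B is earlier.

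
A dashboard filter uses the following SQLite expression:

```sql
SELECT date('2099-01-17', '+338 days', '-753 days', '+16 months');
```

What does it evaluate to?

Applying '+338 days' to 2099-01-17: counting 338 days forward gives 2099-12-21.
Applying '-753 days' to 2099-12-21: counting 753 days back gives 2097-11-28.
Adding +16 months to 2097-11-28 gives 2099-03-28.

2099-03-28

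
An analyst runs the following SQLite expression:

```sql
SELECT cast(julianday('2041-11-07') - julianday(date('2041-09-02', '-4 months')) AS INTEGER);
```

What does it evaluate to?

189

Adding -4 months to 2041-09-02 gives 2041-05-02.
29 days remain in May 2041 after the 2nd (31 − 2).
June 2041: 30 days.
July 2041: 31 days.
August 2041: 31 days.
September 2041: 30 days.
October 2041: 31 days.
Then 7 days into November 2041.
Total: 29 + 30 + 31 + 31 + 30 + 31 + 7 = 189.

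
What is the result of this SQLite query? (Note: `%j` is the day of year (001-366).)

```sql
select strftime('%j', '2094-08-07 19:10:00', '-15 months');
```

127

First apply '-15 months': 2094-08-07 19:10:00 → 2093-05-07 19:10:00.
Day-of-year for 2093-05-07: days since 2093-01-01 inclusive = 127, zero-padded to 127.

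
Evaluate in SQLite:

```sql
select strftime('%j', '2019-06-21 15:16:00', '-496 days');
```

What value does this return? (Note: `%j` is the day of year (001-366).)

First apply '-496 days': 2019-06-21 15:16:00 → 2018-02-10 15:16:00.
Day-of-year for 2018-02-10: days since 2018-01-01 inclusive = 41, zero-padded to 041.

041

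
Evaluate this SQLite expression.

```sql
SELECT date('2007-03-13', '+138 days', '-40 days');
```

Applying '+138 days' to 2007-03-13: counting 138 days forward gives 2007-07-29.
Going back 29 days from 2007-07-29 reaches 2007-06-30 (last day of June, 30 days).
Going back 11 days within June lands on 2007-06-19.

2007-06-19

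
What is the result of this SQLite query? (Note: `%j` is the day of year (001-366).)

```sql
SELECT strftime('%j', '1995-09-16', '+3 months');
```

350

First apply '+3 months': 1995-09-16 → 1995-12-16.
Day-of-year for 1995-12-16: days since 1995-01-01 inclusive = 350, zero-padded to 350.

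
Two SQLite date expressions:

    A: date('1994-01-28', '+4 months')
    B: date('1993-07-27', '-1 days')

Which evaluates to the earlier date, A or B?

B

A = 1994-05-28.
B = 1993-07-26.
B is earlier.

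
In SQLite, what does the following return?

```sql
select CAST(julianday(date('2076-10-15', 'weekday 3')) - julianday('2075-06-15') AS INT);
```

`weekday 3` advances to the next Wednesday; 2076-10-15 is a Thursday, so it moves forward to 2076-10-21.
15 days remain in June 2075 after the 15th (30 − 15).
Full months from July 2075 through September 2076 contribute their day counts.
Then 21 days into October 2076.
Total: 15 + 31 + 31 + 30 + 31 + 30 + 31 + 31 + 29 + 31 + 30 + 31 + 30 + 31 + 31 + 30 + 21 = 494.

494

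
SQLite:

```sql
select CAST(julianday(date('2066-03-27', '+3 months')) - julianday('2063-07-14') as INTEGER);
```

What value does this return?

Adding +3 months to 2066-03-27 gives 2066-06-27.
17 days remain in July 2063 after the 14th (31 − 14).
Full months from August 2063 through May 2066 contribute their day counts.
Then 27 days into June 2066.
Total: 17 + 31 + 30 + 31 + 30 + 31 + 31 + 29 + 31 + 30 + 31 + 30 + 31 + 31 + 30 + 31 + 30 + 31 + 31 + 28 + 31 + 30 + 31 + 30 + 31 + 31 + 30 + 31 + 30 + 31 + 31 + 28 + 31 + 30 + 31 + 27 = 1079.

1079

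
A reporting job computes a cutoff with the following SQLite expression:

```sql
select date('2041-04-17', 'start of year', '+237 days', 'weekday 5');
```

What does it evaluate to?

2041-08-30

`start of year` rewinds 2041-04-17 to 2041-01-01.
Applying '+237 days' to 2041-01-01: counting 237 days forward gives 2041-08-26.
`weekday 5` advances to the next Friday; 2041-08-26 is a Monday, so it moves forward to 2041-08-30.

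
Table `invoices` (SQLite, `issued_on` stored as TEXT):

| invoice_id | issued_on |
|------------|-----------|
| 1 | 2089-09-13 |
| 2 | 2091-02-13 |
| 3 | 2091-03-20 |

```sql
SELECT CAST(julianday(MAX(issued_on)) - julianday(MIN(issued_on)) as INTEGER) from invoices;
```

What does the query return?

553

MIN = 2089-09-13, MAX = 2091-03-20.
17 days remain in September 2089 after the 13th (30 − 13).
Full months from October 2089 through February 2091 contribute their day counts.
Then 20 days into March 2091.
Total: 17 + 31 + 30 + 31 + 31 + 28 + 31 + 30 + 31 + 30 + 31 + 31 + 30 + 31 + 30 + 31 + 31 + 28 + 20 = 553.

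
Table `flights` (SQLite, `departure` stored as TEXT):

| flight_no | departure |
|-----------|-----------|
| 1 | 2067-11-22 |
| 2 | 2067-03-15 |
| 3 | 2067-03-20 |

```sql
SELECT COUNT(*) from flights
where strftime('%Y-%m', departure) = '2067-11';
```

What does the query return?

1

Rows with year-month 2067-11: 2067-11-22 → 1.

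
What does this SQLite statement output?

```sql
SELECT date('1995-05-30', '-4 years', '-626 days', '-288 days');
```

Adding -4 years to 1995-05-30 gives 1991-05-30.
Applying '-626 days' to 1991-05-30: counting 626 days back gives 1989-09-11.
Applying '-288 days' to 1989-09-11: counting 288 days back gives 1988-11-27.

1988-11-27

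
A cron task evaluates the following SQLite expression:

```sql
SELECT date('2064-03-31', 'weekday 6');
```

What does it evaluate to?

`weekday 6` advances to the next Saturday; 2064-03-31 is a Monday, so it moves forward to 2064-04-05.

2064-04-05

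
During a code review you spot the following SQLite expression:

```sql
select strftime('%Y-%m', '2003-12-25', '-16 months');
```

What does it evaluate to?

2002-08

First apply '-16 months': 2003-12-25 → 2002-08-25.
`%Y-%m` extracts the year-month: 2002-08.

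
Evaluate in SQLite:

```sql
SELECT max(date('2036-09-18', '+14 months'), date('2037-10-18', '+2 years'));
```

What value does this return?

2039-10-18

date('2036-09-18', '+14 months') → 2037-11-18.
date('2037-10-18', '+2 years') → 2039-10-18.
Later of the two is 2039-10-18.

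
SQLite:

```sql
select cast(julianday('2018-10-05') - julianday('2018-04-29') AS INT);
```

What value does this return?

1 day remains in April 2018 after the 29th (30 − 29).
May 2018: 31 days.
June 2018: 30 days.
July 2018: 31 days.
August 2018: 31 days.
September 2018: 30 days.
Then 5 days into October 2018.
Total: 1 + 31 + 30 + 31 + 31 + 30 + 5 = 159.

159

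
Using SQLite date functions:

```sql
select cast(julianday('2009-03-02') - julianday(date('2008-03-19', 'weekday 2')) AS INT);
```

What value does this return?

342

`weekday 2` advances to the next Tuesday; 2008-03-19 is a Wednesday, so it moves forward to 2008-03-25.
6 days remain in March 2008 after the 25th (31 − 25).
Full months from April 2008 through February 2009 contribute their day counts.
Then 2 days into March 2009.
Total: 6 + 30 + 31 + 30 + 31 + 31 + 30 + 31 + 30 + 31 + 31 + 28 + 2 = 342.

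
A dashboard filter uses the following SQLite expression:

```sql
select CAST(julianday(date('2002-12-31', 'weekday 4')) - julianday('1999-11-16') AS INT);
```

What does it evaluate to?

`weekday 4` advances to the next Thursday; 2002-12-31 is a Tuesday, so it moves forward to 2003-01-02.
14 days remain in November 1999 after the 16th (30 − 16).
Full months from December 1999 through December 2002 contribute their day counts.
Then 2 days into January 2003.
Total: 14 + 31 + 31 + 29 + 31 + 30 + 31 + 30 + 31 + 31 + 30 + 31 + 30 + 31 + 31 + 28 + 31 + 30 + 31 + 30 + 31 + 31 + 30 + 31 + 30 + 31 + 31 + 28 + 31 + 30 + 31 + 30 + 31 + 31 + 30 + 31 + 30 + 31 + 2 = 1143.

1143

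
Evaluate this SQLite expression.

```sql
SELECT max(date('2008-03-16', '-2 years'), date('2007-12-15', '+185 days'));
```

2008-06-17

date('2008-03-16', '-2 years') → 2006-03-16.
date('2007-12-15', '+185 days') → 2008-06-17.
Later of the two is 2008-06-17.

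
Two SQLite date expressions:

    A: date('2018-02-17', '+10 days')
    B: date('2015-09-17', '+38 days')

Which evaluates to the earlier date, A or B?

A = 2018-02-27.
B = 2015-10-25.
B is earlier.

B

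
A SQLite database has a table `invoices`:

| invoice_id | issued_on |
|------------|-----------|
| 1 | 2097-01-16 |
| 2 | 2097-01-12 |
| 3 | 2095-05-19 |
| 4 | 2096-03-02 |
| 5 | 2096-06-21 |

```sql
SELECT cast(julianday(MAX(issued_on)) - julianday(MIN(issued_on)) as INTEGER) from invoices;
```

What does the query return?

608

MIN = 2095-05-19, MAX = 2097-01-16.
12 days remain in May 2095 after the 19th (31 − 19).
Full months from June 2095 through December 2096 contribute their day counts.
Then 16 days into January 2097.
Total: 12 + 30 + 31 + 31 + 30 + 31 + 30 + 31 + 31 + 29 + 31 + 30 + 31 + 30 + 31 + 31 + 30 + 31 + 30 + 31 + 16 = 608.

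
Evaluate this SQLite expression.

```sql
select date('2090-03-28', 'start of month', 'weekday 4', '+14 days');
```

`start of month` rewinds 2090-03-28 to 2090-03-01.
`weekday 4` advances to the next Thursday; 2090-03-01 is a Wednesday, so it moves forward to 2090-03-02.
Advancing 14 more days within March lands on 2090-03-16.

2090-03-16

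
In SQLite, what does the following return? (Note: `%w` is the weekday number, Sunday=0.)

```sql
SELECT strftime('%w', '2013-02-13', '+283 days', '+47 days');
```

First apply '+283 days', '+47 days': 2013-02-13 → 2014-01-09.
2014-01-09 is a Thursday; with Sunday=0 that is 4.

4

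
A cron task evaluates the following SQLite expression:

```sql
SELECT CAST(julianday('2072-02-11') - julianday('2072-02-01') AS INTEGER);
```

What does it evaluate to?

10

Both dates are in February 2072: 11 − 1 = 10.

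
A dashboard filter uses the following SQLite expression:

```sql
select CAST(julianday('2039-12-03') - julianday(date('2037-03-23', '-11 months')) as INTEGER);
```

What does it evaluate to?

Adding -11 months to 2037-03-23 gives 2036-04-23.
7 days remain in April 2036 after the 23rd (30 − 23).
Full months from May 2036 through November 2039 contribute their day counts.
Then 3 days into December 2039.
Total: 7 + 31 + 30 + 31 + 31 + 30 + 31 + 30 + 31 + 31 + 28 + 31 + 30 + 31 + 30 + 31 + 31 + 30 + 31 + 30 + 31 + 31 + 28 + 31 + 30 + 31 + 30 + 31 + 31 + 30 + 31 + 30 + 31 + 31 + 28 + 31 + 30 + 31 + 30 + 31 + 31 + 30 + 31 + 30 + 3 = 1319.

1319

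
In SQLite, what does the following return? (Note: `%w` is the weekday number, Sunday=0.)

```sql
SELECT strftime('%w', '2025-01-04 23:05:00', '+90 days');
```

5

First apply '+90 days': 2025-01-04 23:05:00 → 2025-04-04 23:05:00.
2025-04-04 is a Friday; with Sunday=0 that is 5.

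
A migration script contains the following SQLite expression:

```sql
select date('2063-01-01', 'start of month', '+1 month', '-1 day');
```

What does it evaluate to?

2063-01-31

`start of month` rewinds 2063-01-01 to 2063-01-01.
Adding +1 month to 2063-01-01 gives 2063-02-01.
Going back 1 day from 2063-02-01 reaches 2063-01-31 (last day of January, 31 days).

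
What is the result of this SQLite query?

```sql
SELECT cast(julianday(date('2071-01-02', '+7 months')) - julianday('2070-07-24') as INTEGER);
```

Adding +7 months to 2071-01-02 gives 2071-08-02.
7 days remain in July 2070 after the 24th (31 − 24).
Full months from August 2070 through July 2071 contribute their day counts.
Then 2 days into August 2071.
Total: 7 + 31 + 30 + 31 + 30 + 31 + 31 + 28 + 31 + 30 + 31 + 30 + 31 + 2 = 374.

374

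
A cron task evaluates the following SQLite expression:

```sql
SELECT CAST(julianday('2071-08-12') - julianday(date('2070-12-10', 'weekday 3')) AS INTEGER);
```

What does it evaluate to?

245

`weekday 3` advances to the next Wednesday; 2070-12-10 is already a Wednesday, so it stays at 2070-12-10.
21 days remain in December 2070 after the 10th (31 − 10).
Full months from January 2071 through July 2071 contribute their day counts.
Then 12 days into August 2071.
Total: 21 + 31 + 28 + 31 + 30 + 31 + 30 + 31 + 12 = 245.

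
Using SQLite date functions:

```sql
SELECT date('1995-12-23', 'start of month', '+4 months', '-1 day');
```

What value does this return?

`start of month` rewinds 1995-12-23 to 1995-12-01.
Adding +4 months to 1995-12-01 gives 1996-04-01.
Going back 1 day from 1996-04-01 reaches 1996-03-31 (last day of March, 31 days).

1996-03-31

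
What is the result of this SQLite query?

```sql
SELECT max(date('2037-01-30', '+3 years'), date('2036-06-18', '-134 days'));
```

2040-01-30

date('2037-01-30', '+3 years') → 2040-01-30.
date('2036-06-18', '-134 days') → 2036-02-05.
Later of the two is 2040-01-30.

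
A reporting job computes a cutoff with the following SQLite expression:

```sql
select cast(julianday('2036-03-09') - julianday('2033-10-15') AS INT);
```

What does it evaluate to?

876

16 days remain in October 2033 after the 15th (31 − 15).
Full months from November 2033 through February 2036 contribute their day counts.
Then 9 days into March 2036.
Total: 16 + 30 + 31 + 31 + 28 + 31 + 30 + 31 + 30 + 31 + 31 + 30 + 31 + 30 + 31 + 31 + 28 + 31 + 30 + 31 + 30 + 31 + 31 + 30 + 31 + 30 + 31 + 31 + 29 + 9 = 876.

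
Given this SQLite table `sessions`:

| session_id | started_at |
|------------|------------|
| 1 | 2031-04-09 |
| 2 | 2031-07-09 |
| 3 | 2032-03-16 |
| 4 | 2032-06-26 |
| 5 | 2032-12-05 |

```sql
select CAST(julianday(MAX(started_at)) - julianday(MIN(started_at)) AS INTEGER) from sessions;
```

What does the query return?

MIN = 2031-04-09, MAX = 2032-12-05.
21 days remain in April 2031 after the 9th (30 − 9).
Full months from May 2031 through November 2032 contribute their day counts.
Then 5 days into December 2032.
Total: 21 + 31 + 30 + 31 + 31 + 30 + 31 + 30 + 31 + 31 + 29 + 31 + 30 + 31 + 30 + 31 + 31 + 30 + 31 + 30 + 5 = 606.

606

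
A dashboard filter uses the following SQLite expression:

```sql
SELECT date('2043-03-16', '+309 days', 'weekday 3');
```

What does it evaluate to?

2044-01-20

Applying '+309 days' to 2043-03-16: counting 309 days forward gives 2044-01-19.
`weekday 3` advances to the next Wednesday; 2044-01-19 is a Tuesday, so it moves forward to 2044-01-20.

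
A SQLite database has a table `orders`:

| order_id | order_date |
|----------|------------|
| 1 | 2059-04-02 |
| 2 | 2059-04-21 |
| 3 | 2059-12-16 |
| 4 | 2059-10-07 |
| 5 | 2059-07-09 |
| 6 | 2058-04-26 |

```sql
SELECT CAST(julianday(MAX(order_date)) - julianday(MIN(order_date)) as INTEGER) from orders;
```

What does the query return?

MIN = 2058-04-26, MAX = 2059-12-16.
4 days remain in April 2058 after the 26th (30 − 26).
Full months from May 2058 through November 2059 contribute their day counts.
Then 16 days into December 2059.
Total: 4 + 31 + 30 + 31 + 31 + 30 + 31 + 30 + 31 + 31 + 28 + 31 + 30 + 31 + 30 + 31 + 31 + 30 + 31 + 30 + 16 = 599.

599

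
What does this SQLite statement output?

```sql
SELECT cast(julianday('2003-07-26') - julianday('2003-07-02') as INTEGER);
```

24

Both dates are in July 2003: 26 − 2 = 24.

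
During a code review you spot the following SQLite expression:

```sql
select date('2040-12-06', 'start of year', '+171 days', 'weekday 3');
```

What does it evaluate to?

2040-06-20

`start of year` rewinds 2040-12-06 to 2040-01-01.
Applying '+171 days' to 2040-01-01: counting 171 days forward gives 2040-06-20.
`weekday 3` advances to the next Wednesday; 2040-06-20 is already a Wednesday, so it stays at 2040-06-20.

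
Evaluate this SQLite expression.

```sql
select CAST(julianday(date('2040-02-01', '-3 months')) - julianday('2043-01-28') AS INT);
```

-1184

Adding -3 months to 2040-02-01 gives 2039-11-01.
29 days remain in November 2039 after the 1st (30 − 1).
Full months from December 2039 through December 2042 contribute their day counts.
Then 28 days into January 2043.
Total: 29 + 31 + 31 + 29 + 31 + 30 + 31 + 30 + 31 + 31 + 30 + 31 + 30 + 31 + 31 + 28 + 31 + 30 + 31 + 30 + 31 + 31 + 30 + 31 + 30 + 31 + 31 + 28 + 31 + 30 + 31 + 30 + 31 + 31 + 30 + 31 + 30 + 31 + 28 = 1184.
The subtraction is earlier − later, so the result is −1184 → -1184.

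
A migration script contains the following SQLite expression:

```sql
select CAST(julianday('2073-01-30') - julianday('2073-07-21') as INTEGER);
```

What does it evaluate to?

1 day remains in January 2073 after the 30th (31 − 30).
February 2073: 28 days.
March 2073: 31 days.
April 2073: 30 days.
May 2073: 31 days.
June 2073: 30 days.
Then 21 days into July 2073.
Total: 1 + 28 + 31 + 30 + 31 + 30 + 21 = 172.
The subtraction is earlier − later, so the result is −172 → -172.

-172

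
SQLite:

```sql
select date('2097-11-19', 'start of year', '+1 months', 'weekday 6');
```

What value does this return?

2097-02-02

`start of year` rewinds 2097-11-19 to 2097-01-01.
Adding +1 month to 2097-01-01 gives 2097-02-01.
`weekday 6` advances to the next Saturday; 2097-02-01 is a Friday, so it moves forward to 2097-02-02.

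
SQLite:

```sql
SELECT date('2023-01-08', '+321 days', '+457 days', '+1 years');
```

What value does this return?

Applying '+321 days' to 2023-01-08: counting 321 days forward gives 2023-11-25.
Applying '+457 days' to 2023-11-25: counting 457 days forward gives 2025-02-24.
Adding +1 year to 2025-02-24 gives 2026-02-24.

2026-02-24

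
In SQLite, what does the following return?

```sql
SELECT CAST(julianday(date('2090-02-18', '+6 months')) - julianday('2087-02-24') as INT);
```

1271

Adding +6 months to 2090-02-18 gives 2090-08-18.
4 days remain in February 2087 after the 24th (28 − 24).
Full months from March 2087 through July 2090 contribute their day counts.
Then 18 days into August 2090.
Total: 4 + 31 + 30 + 31 + 30 + 31 + 31 + 30 + 31 + 30 + 31 + 31 + 29 + 31 + 30 + 31 + 30 + 31 + 31 + 30 + 31 + 30 + 31 + 31 + 28 + 31 + 30 + 31 + 30 + 31 + 31 + 30 + 31 + 30 + 31 + 31 + 28 + 31 + 30 + 31 + 30 + 31 + 18 = 1271.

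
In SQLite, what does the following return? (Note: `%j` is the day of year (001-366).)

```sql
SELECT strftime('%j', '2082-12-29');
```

363

Day-of-year for 2082-12-29: days since 2082-01-01 inclusive = 363, zero-padded to 363.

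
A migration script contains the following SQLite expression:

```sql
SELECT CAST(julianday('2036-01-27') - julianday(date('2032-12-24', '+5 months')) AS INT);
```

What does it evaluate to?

Adding +5 months to 2032-12-24 gives 2033-05-24.
7 days remain in May 2033 after the 24th (31 − 24).
Full months from June 2033 through December 2035 contribute their day counts.
Then 27 days into January 2036.
Total: 7 + 30 + 31 + 31 + 30 + 31 + 30 + 31 + 31 + 28 + 31 + 30 + 31 + 30 + 31 + 31 + 30 + 31 + 30 + 31 + 31 + 28 + 31 + 30 + 31 + 30 + 31 + 31 + 30 + 31 + 30 + 31 + 27 = 978.

978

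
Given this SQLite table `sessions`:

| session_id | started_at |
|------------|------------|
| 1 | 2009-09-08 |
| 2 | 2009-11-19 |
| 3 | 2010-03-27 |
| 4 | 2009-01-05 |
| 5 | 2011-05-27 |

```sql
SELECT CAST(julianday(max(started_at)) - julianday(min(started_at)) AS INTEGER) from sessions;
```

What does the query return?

872

MIN = 2009-01-05, MAX = 2011-05-27.
26 days remain in January 2009 after the 5th (31 − 5).
Full months from February 2009 through April 2011 contribute their day counts.
Then 27 days into May 2011.
Total: 26 + 28 + 31 + 30 + 31 + 30 + 31 + 31 + 30 + 31 + 30 + 31 + 31 + 28 + 31 + 30 + 31 + 30 + 31 + 31 + 30 + 31 + 30 + 31 + 31 + 28 + 31 + 30 + 27 = 872.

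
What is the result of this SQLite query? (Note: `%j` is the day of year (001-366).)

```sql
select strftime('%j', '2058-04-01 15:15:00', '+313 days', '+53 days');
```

First apply '+313 days', '+53 days': 2058-04-01 15:15:00 → 2059-04-02 15:15:00.
Day-of-year for 2059-04-02: days since 2059-01-01 inclusive = 92, zero-padded to 092.

092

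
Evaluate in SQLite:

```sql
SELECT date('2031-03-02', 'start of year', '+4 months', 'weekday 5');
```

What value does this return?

`start of year` rewinds 2031-03-02 to 2031-01-01.
Adding +4 months to 2031-01-01 gives 2031-05-01.
`weekday 5` advances to the next Friday; 2031-05-01 is a Thursday, so it moves forward to 2031-05-02.

2031-05-02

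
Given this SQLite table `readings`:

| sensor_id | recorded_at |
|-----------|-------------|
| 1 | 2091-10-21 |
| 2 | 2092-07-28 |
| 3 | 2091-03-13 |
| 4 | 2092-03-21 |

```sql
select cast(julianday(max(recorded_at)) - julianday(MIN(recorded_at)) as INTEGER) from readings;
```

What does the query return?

MIN = 2091-03-13, MAX = 2092-07-28.
18 days remain in March 2091 after the 13th (31 − 13).
Full months from April 2091 through June 2092 contribute their day counts.
Then 28 days into July 2092.
Total: 18 + 30 + 31 + 30 + 31 + 31 + 30 + 31 + 30 + 31 + 31 + 29 + 31 + 30 + 31 + 30 + 28 = 503.

503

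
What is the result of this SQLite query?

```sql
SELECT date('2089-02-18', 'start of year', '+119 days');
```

`start of year` rewinds 2089-02-18 to 2089-01-01.
Applying '+119 days' to 2089-01-01: counting 119 days forward gives 2089-04-30.

2089-04-30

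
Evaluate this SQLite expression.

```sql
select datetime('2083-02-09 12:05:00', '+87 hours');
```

+87 hours from 2083-02-09 12:05:00 is 2083-02-13 03:05:00 (crosses midnight).

2083-02-13 03:05:00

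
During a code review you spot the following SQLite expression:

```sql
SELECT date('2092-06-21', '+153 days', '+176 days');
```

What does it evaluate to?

Applying '+153 days' to 2092-06-21: counting 153 days forward gives 2092-11-21.
Applying '+176 days' to 2092-11-21: counting 176 days forward gives 2093-05-16.

2093-05-16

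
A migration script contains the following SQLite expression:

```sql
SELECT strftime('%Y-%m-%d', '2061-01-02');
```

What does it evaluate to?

`%Y-%m-%d` extracts the ISO date: 2061-01-02.

2061-01-02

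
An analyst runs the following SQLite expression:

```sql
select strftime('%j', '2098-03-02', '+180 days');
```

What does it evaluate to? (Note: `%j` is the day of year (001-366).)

241

First apply '+180 days': 2098-03-02 → 2098-08-29.
Day-of-year for 2098-08-29: days since 2098-01-01 inclusive = 241, zero-padded to 241.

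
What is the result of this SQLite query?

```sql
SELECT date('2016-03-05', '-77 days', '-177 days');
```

Applying '-77 days' to 2016-03-05: counting 77 days back gives 2015-12-19.
Applying '-177 days' to 2015-12-19: counting 177 days back gives 2015-06-25.

2015-06-25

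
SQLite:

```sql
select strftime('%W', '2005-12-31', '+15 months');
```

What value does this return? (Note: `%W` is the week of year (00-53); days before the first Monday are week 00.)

First apply '+15 months': 2005-12-31 → 2007-03-31.
2007-03-31 is a Saturday. SQLite's %W counts Mondays since the year started; the result is 13.

13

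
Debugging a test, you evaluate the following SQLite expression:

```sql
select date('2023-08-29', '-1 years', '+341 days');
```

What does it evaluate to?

Adding -1 year to 2023-08-29 gives 2022-08-29.
Applying '+341 days' to 2022-08-29: counting 341 days forward gives 2023-08-05.

2023-08-05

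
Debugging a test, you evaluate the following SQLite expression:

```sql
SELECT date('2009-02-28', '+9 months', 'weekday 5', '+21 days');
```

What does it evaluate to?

2009-12-25

Adding +9 months to 2009-02-28 gives 2009-11-28.
`weekday 5` advances to the next Friday; 2009-11-28 is a Saturday, so it moves forward to 2009-12-04.
Advancing 21 more days within December lands on 2009-12-25.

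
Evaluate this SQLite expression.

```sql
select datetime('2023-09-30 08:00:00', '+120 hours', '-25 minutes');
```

+120 hours from 2023-09-30 08:00:00 is 2023-10-05 08:00:00 (crosses midnight).
-25 minutes from 2023-10-05 08:00:00 is 2023-10-05 07:35:00.

2023-10-05 07:35:00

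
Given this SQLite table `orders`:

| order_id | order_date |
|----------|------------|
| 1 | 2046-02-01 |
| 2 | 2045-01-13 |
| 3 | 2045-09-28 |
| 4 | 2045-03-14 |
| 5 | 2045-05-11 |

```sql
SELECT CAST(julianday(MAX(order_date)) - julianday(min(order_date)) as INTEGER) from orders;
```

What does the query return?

MIN = 2045-01-13, MAX = 2046-02-01.
18 days remain in January 2045 after the 13th (31 − 13).
Full months from February 2045 through January 2046 contribute their day counts.
Then 1 day into February 2046.
Total: 18 + 28 + 31 + 30 + 31 + 30 + 31 + 31 + 30 + 31 + 30 + 31 + 31 + 1 = 384.

384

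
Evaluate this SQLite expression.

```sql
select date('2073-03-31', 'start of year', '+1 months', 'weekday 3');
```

`start of year` rewinds 2073-03-31 to 2073-01-01.
Adding +1 month to 2073-01-01 gives 2073-02-01.
`weekday 3` advances to the next Wednesday; 2073-02-01 is already a Wednesday, so it stays at 2073-02-01.

2073-02-01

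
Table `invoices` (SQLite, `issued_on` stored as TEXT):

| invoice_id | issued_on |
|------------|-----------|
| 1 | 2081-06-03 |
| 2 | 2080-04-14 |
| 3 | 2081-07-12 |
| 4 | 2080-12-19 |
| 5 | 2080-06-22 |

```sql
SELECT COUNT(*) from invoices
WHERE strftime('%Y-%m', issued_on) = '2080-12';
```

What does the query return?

Rows with year-month 2080-12: 2080-12-19 → 1.

1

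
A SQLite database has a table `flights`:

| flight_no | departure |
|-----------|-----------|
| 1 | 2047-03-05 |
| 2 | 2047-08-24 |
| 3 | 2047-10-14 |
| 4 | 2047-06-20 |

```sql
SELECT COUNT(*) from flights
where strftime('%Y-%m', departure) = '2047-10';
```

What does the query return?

Rows with year-month 2047-10: 2047-10-14 → 1.

1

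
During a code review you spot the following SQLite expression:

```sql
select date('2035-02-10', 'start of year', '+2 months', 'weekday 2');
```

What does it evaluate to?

`start of year` rewinds 2035-02-10 to 2035-01-01.
Adding +2 months to 2035-01-01 gives 2035-03-01.
`weekday 2` advances to the next Tuesday; 2035-03-01 is a Thursday, so it moves forward to 2035-03-06.

2035-03-06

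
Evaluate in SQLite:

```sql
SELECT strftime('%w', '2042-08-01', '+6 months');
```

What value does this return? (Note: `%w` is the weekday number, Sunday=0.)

First apply '+6 months': 2042-08-01 → 2043-02-01.
2043-02-01 is a Sunday; with Sunday=0 that is 0.

0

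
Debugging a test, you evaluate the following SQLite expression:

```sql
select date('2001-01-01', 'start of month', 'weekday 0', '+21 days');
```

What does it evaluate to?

`start of month` rewinds 2001-01-01 to 2001-01-01.
`weekday 0` advances to the next Sunday; 2001-01-01 is a Monday, so it moves forward to 2001-01-07.
Advancing 21 more days within January lands on 2001-01-28.

2001-01-28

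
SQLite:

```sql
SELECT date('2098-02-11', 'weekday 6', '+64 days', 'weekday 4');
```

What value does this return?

`weekday 6` advances to the next Saturday; 2098-02-11 is a Tuesday, so it moves forward to 2098-02-15.
Applying '+64 days' to 2098-02-15: counting 64 days forward gives 2098-04-20.
`weekday 4` advances to the next Thursday; 2098-04-20 is a Sunday, so it moves forward to 2098-04-24.

2098-04-24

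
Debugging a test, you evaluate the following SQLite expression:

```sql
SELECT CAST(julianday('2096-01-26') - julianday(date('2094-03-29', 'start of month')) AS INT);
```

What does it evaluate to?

696

`start of month` rewinds 2094-03-29 to 2094-03-01.
30 days remain in March 2094 after the 1st (31 − 1).
Full months from April 2094 through December 2095 contribute their day counts.
Then 26 days into January 2096.
Total: 30 + 30 + 31 + 30 + 31 + 31 + 30 + 31 + 30 + 31 + 31 + 28 + 31 + 30 + 31 + 30 + 31 + 31 + 30 + 31 + 30 + 31 + 26 = 696.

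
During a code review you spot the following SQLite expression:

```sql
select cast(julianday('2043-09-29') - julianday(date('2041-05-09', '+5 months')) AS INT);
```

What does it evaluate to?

720

Adding +5 months to 2041-05-09 gives 2041-10-09.
22 days remain in October 2041 after the 9th (31 − 9).
Full months from November 2041 through August 2043 contribute their day counts.
Then 29 days into September 2043.
Total: 22 + 30 + 31 + 31 + 28 + 31 + 30 + 31 + 30 + 31 + 31 + 30 + 31 + 30 + 31 + 31 + 28 + 31 + 30 + 31 + 30 + 31 + 31 + 29 = 720.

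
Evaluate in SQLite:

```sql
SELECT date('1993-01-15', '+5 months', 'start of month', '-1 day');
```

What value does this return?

1993-05-31

Adding +5 months to 1993-01-15 gives 1993-06-15.
`start of month` rewinds 1993-06-15 to 1993-06-01.
Going back 1 day from 1993-06-01 reaches 1993-05-31 (last day of May, 31 days).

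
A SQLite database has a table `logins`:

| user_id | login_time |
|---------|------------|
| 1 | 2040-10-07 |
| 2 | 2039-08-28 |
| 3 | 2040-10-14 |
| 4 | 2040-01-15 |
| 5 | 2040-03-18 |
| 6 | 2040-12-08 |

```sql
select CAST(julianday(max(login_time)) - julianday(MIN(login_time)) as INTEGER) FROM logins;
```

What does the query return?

468

MIN = 2039-08-28, MAX = 2040-12-08.
3 days remain in August 2039 after the 28th (31 − 28).
Full months from September 2039 through November 2040 contribute their day counts.
Then 8 days into December 2040.
Total: 3 + 30 + 31 + 30 + 31 + 31 + 29 + 31 + 30 + 31 + 30 + 31 + 31 + 30 + 31 + 30 + 8 = 468.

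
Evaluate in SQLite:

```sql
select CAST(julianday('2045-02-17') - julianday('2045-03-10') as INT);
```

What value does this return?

-21

11 days remain in February 2045 after the 17th (28 − 17).
Then 10 days into March 2045.
Total: 11 + 10 = 21.
The subtraction is earlier − later, so the result is −21 → -21.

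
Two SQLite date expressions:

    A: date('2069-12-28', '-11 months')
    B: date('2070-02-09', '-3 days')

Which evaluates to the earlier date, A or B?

A

A = 2069-01-28.
B = 2070-02-06.
A is earlier.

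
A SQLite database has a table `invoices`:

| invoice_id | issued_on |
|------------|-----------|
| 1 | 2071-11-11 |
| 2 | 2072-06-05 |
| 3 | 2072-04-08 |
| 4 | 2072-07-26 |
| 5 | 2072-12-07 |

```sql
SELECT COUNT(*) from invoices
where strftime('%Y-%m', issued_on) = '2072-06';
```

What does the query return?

1

Rows with year-month 2072-06: 2072-06-05 → 1.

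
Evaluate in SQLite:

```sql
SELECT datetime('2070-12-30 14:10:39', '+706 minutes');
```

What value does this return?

706 minutes = 11h 46m; +706 minutes from 2070-12-30 14:10:39 is 2070-12-31 01:56:39 (crosses midnight).

2070-12-31 01:56:39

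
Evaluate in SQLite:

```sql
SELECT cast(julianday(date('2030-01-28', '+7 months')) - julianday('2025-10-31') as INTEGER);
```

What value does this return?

1762

Adding +7 months to 2030-01-28 gives 2030-08-28.
0 days remain in October 2025 after the 31st (31 − 31).
Full months from November 2025 through July 2030 contribute their day counts.
Then 28 days into August 2030.
Total: 0 + 30 + 31 + 31 + 28 + 31 + 30 + 31 + 30 + 31 + 31 + 30 + 31 + 30 + 31 + 31 + 28 + 31 + 30 + 31 + 30 + 31 + 31 + 30 + 31 + 30 + 31 + 31 + 29 + 31 + 30 + 31 + 30 + 31 + 31 + 30 + 31 + 30 + 31 + 31 + 28 + 31 + 30 + 31 + 30 + 31 + 31 + 30 + 31 + 30 + 31 + 31 + 28 + 31 + 30 + 31 + 30 + 31 + 28 = 1762.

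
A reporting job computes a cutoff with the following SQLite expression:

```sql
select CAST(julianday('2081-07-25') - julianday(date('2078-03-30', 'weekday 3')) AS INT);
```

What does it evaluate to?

1213

`weekday 3` advances to the next Wednesday; 2078-03-30 is already a Wednesday, so it stays at 2078-03-30.
1 day remains in March 2078 after the 30th (31 − 30).
Full months from April 2078 through June 2081 contribute their day counts.
Then 25 days into July 2081.
Total: 1 + 30 + 31 + 30 + 31 + 31 + 30 + 31 + 30 + 31 + 31 + 28 + 31 + 30 + 31 + 30 + 31 + 31 + 30 + 31 + 30 + 31 + 31 + 29 + 31 + 30 + 31 + 30 + 31 + 31 + 30 + 31 + 30 + 31 + 31 + 28 + 31 + 30 + 31 + 30 + 25 = 1213.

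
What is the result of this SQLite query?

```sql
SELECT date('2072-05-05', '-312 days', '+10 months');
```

2072-04-28

Applying '-312 days' to 2072-05-05: counting 312 days back gives 2071-06-28.
Adding +10 months to 2071-06-28 gives 2072-04-28.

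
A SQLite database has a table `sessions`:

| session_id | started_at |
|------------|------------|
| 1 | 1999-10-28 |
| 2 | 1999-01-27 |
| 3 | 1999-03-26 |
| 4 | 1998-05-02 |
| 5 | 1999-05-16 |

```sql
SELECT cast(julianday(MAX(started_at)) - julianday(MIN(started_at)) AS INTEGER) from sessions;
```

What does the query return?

544

MIN = 1998-05-02, MAX = 1999-10-28.
29 days remain in May 1998 after the 2nd (31 − 2).
Full months from June 1998 through September 1999 contribute their day counts.
Then 28 days into October 1999.
Total: 29 + 30 + 31 + 31 + 30 + 31 + 30 + 31 + 31 + 28 + 31 + 30 + 31 + 30 + 31 + 31 + 30 + 28 = 544.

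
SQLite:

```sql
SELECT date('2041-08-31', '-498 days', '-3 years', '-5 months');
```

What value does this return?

2036-11-20

Applying '-498 days' to 2041-08-31: counting 498 days back gives 2040-04-20.
Adding -3 years to 2040-04-20 gives 2037-04-20.
Adding -5 months to 2037-04-20 gives 2036-11-20.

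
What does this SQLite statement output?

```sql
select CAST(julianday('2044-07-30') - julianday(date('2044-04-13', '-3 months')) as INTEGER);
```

Adding -3 months to 2044-04-13 gives 2044-01-13.
18 days remain in January 2044 after the 13th (31 − 13).
February 2044: 29 days (leap year).
March 2044: 31 days.
April 2044: 30 days.
May 2044: 31 days.
June 2044: 30 days.
Then 30 days into July 2044.
Total: 18 + 29 + 31 + 30 + 31 + 30 + 30 = 199.

199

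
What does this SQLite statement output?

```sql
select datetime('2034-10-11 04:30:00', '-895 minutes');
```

895 minutes = 14h 55m; -895 minutes from 2034-10-11 04:30:00 is 2034-10-10 13:35:00 (crosses midnight).

2034-10-10 13:35:00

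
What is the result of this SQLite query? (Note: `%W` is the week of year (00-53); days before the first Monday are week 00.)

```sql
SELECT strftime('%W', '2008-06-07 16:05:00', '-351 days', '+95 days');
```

39

First apply '-351 days', '+95 days': 2008-06-07 16:05:00 → 2007-09-25 16:05:00.
2007-09-25 is a Tuesday. SQLite's %W counts Mondays since the year started; the result is 39.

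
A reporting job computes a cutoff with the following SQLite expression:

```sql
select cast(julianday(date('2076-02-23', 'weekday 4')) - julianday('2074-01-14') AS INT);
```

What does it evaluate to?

`weekday 4` advances to the next Thursday; 2076-02-23 is a Sunday, so it moves forward to 2076-02-27.
17 days remain in January 2074 after the 14th (31 − 14).
Full months from February 2074 through January 2076 contribute their day counts.
Then 27 days into February 2076.
Total: 17 + 28 + 31 + 30 + 31 + 30 + 31 + 31 + 30 + 31 + 30 + 31 + 31 + 28 + 31 + 30 + 31 + 30 + 31 + 31 + 30 + 31 + 30 + 31 + 31 + 27 = 774.

774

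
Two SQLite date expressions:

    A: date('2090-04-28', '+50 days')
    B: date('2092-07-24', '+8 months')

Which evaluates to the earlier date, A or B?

A

A = 2090-06-17.
B = 2093-03-24.
A is earlier.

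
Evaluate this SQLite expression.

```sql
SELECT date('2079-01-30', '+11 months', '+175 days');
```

Adding +11 months to 2079-01-30 gives 2079-12-30.
Applying '+175 days' to 2079-12-30: counting 175 days forward gives 2080-06-22.

2080-06-22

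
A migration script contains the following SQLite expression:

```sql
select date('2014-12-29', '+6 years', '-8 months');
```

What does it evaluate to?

2020-04-29

Adding +6 years to 2014-12-29 gives 2020-12-29.
Adding -8 months to 2020-12-29 gives 2020-04-29.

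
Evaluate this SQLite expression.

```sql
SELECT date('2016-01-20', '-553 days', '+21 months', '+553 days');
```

2017-10-21

Applying '-553 days' to 2016-01-20: counting 553 days back gives 2014-07-16.
Adding +21 months to 2014-07-16 gives 2016-04-16.
Applying '+553 days' to 2016-04-16: counting 553 days forward gives 2017-10-21.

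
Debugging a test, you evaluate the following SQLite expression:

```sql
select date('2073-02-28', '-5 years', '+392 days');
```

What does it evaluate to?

2069-03-26

Adding -5 years to 2073-02-28 gives 2068-02-28.
Applying '+392 days' to 2068-02-28: counting 392 days forward gives 2069-03-26.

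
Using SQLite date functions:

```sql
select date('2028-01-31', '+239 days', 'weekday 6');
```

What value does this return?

2028-09-30

Applying '+239 days' to 2028-01-31: counting 239 days forward gives 2028-09-26.
`weekday 6` advances to the next Saturday; 2028-09-26 is a Tuesday, so it moves forward to 2028-09-30.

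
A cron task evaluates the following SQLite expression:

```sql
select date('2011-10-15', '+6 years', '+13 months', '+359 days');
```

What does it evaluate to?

Adding +6 years to 2011-10-15 gives 2017-10-15.
Adding +13 months to 2017-10-15 gives 2018-11-15.
Applying '+359 days' to 2018-11-15: counting 359 days forward gives 2019-11-09.

2019-11-09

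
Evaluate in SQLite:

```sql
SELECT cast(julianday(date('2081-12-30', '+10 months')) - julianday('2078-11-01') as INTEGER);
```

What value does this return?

Adding +10 months to 2081-12-30 gives 2082-10-30.
29 days remain in November 2078 after the 1st (30 − 1).
Full months from December 2078 through September 2082 contribute their day counts.
Then 30 days into October 2082.
Total: 29 + 31 + 31 + 28 + 31 + 30 + 31 + 30 + 31 + 31 + 30 + 31 + 30 + 31 + 31 + 29 + 31 + 30 + 31 + 30 + 31 + 31 + 30 + 31 + 30 + 31 + 31 + 28 + 31 + 30 + 31 + 30 + 31 + 31 + 30 + 31 + 30 + 31 + 31 + 28 + 31 + 30 + 31 + 30 + 31 + 31 + 30 + 30 = 1459.

1459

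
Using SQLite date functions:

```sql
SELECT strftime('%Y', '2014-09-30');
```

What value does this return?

2014

`%Y` extracts the 4-digit year: 2014.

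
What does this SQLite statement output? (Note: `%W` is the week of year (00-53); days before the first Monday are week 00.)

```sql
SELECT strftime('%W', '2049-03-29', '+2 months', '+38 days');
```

First apply '+2 months', '+38 days': 2049-03-29 → 2049-07-06.
2049-07-06 is a Tuesday. SQLite's %W counts Mondays since the year started; the result is 27.

27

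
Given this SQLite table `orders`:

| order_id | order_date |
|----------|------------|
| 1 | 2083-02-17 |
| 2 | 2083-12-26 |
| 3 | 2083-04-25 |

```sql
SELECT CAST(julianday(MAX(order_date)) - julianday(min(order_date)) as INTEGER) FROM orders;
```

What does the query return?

MIN = 2083-02-17, MAX = 2083-12-26.
11 days remain in February 2083 after the 17th (28 − 17).
Full months from March 2083 through November 2083 contribute their day counts.
Then 26 days into December 2083.
Total: 11 + 31 + 30 + 31 + 30 + 31 + 31 + 30 + 31 + 30 + 26 = 312.

312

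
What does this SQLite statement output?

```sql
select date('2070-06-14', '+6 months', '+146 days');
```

Adding +6 months to 2070-06-14 gives 2070-12-14.
Applying '+146 days' to 2070-12-14: counting 146 days forward gives 2071-05-09.

2071-05-09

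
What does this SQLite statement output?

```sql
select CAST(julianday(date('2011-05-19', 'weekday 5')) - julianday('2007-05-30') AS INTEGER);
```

`weekday 5` advances to the next Friday; 2011-05-19 is a Thursday, so it moves forward to 2011-05-20.
1 day remains in May 2007 after the 30th (31 − 30).
Full months from June 2007 through April 2011 contribute their day counts.
Then 20 days into May 2011.
Total: 1 + 30 + 31 + 31 + 30 + 31 + 30 + 31 + 31 + 29 + 31 + 30 + 31 + 30 + 31 + 31 + 30 + 31 + 30 + 31 + 31 + 28 + 31 + 30 + 31 + 30 + 31 + 31 + 30 + 31 + 30 + 31 + 31 + 28 + 31 + 30 + 31 + 30 + 31 + 31 + 30 + 31 + 30 + 31 + 31 + 28 + 31 + 30 + 20 = 1451.

1451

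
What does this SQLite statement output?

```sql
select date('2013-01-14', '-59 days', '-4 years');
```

Applying '-59 days' to 2013-01-14: counting 59 days back gives 2012-11-16.
Adding -4 years to 2012-11-16 gives 2008-11-16.

2008-11-16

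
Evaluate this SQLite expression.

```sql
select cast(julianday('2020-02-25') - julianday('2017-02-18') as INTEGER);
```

10 days remain in February 2017 after the 18th (28 − 18).
Full months from March 2017 through January 2020 contribute their day counts.
Then 25 days into February 2020.
Total: 10 + 31 + 30 + 31 + 30 + 31 + 31 + 30 + 31 + 30 + 31 + 31 + 28 + 31 + 30 + 31 + 30 + 31 + 31 + 30 + 31 + 30 + 31 + 31 + 28 + 31 + 30 + 31 + 30 + 31 + 31 + 30 + 31 + 30 + 31 + 31 + 25 = 1102.

1102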